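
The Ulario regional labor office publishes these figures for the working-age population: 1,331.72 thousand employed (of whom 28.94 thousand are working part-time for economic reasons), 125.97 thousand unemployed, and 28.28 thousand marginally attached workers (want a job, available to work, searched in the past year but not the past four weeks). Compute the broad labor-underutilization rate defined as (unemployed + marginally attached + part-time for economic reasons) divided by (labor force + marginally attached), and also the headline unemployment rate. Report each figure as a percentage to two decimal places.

Labor force = 1,331.72 + 125.97 = 1,457.69 thousand.
Numerator = 125.97 + 28.28 + 28.94 = 183.19 thousand.
Denominator = 1,457.69 + 28.28 = 1,485.97 thousand.
Broad rate = 183.19 / 1,485.97 = 12.33%.
Headline unemployment rate = 125.97 / 1,457.69 = 8.64%.

Broad underutilization rate ≈ 12.33%; headline unemployment rate ≈ 8.64%.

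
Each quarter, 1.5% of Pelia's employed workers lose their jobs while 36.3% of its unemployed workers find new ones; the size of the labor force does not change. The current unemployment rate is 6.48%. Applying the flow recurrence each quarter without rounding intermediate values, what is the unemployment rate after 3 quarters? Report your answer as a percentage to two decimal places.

With a fixed labor force, u_{t+1} = u_t + s·(1−u_t) − f·u_t = u_t·(1−s−f) + s.
Here 1−s−f = 0.622 and s = 0.015.
u_1 = 0.064800 × 0.622 + 0.015 = 0.055306.
u_2 = 0.055306 × 0.622 + 0.015 = 0.049400.
u_3 = 0.049400 × 0.622 + 0.015 = 0.045727.

Unemployment rate after three quarters ≈ 4.57%.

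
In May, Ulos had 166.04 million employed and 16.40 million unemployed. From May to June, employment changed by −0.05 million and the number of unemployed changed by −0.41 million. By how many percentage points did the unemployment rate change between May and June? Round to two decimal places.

The unemployment rate changed by −0.20 percentage points.

May: labor force = 166.04 + 16.40 = 182.44; u = 16.40/182.44 = 8.99%.
June: labor force = 165.99 + 15.99 = 181.98; u = 15.99/181.98 = 8.79%.
Change = 8.79% − 8.99% = −0.20 pp.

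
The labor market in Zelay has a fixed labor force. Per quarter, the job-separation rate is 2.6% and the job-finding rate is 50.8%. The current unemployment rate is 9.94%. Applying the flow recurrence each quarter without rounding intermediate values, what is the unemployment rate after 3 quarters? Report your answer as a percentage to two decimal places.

With a fixed labor force, u_{t+1} = u_t + s·(1−u_t) − f·u_t = u_t·(1−s−f) + s.
Here 1−s−f = 0.466 and s = 0.026.
u_1 = 0.099400 × 0.466 + 0.026 = 0.072320.
u_2 = 0.072320 × 0.466 + 0.026 = 0.059701.
u_3 = 0.059701 × 0.466 + 0.026 = 0.053821.

Unemployment rate after three quarters ≈ 5.38%.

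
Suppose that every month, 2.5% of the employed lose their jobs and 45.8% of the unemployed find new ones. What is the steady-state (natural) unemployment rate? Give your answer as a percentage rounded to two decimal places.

Steady-state unemployment rate ≈ 5.18%.

At steady state the flows balance: s·E = f·U, so U/(E+U) = s/(s+f).
u* = 2.5 / (2.5 + 45.8) = 2.5 / 48.30 = 5.18%.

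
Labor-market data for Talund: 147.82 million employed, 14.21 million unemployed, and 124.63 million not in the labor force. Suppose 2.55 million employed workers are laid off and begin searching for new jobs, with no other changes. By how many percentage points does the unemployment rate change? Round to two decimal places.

The unemployment rate changes by +1.57 percentage points.

Initially, labor force = 147.82 + 14.21 = 162.03 million, so u = 14.21/162.03 = 8.77%.
After the change, employed falls and unemployed rises by 2.55; labor force unchanged → E = 145.27, U = 16.76, labor force = 162.03 million.
New unemployment rate = 16.76 / 162.03 = 10.34%.
Change = 10.34% − 8.77% = +1.57 percentage points.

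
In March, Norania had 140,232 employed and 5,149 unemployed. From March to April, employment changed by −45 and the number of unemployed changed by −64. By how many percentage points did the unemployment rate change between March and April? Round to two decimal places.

March: labor force = 140,232 + 5,149 = 145,381; u = 5,149/145,381 = 3.54%.
April: labor force = 140,187 + 5,085 = 145,272; u = 5,085/145,272 = 3.50%.
Change = 3.50% − 3.54% = −0.04 pp.

The unemployment rate changed by −0.04 percentage points.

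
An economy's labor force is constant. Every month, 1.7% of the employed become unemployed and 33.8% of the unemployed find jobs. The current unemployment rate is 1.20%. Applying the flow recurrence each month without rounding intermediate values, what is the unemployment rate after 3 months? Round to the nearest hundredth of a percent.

Unemployment rate after three months ≈ 3.83%.

With a fixed labor force, u_{t+1} = u_t + s·(1−u_t) − f·u_t = u_t·(1−s−f) + s.
Here 1−s−f = 0.645 and s = 0.017.
u_1 = 0.012000 × 0.645 + 0.017 = 0.024740.
u_2 = 0.024740 × 0.645 + 0.017 = 0.032957.
u_3 = 0.032957 × 0.645 + 0.017 = 0.038257.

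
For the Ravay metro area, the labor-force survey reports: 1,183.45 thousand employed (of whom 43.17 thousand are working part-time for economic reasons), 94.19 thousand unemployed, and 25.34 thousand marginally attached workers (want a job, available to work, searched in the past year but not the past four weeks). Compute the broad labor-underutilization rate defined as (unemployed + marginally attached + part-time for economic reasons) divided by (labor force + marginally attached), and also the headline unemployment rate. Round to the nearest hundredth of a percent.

Labor force = 1,183.45 + 94.19 = 1,277.64 thousand.
Numerator = 94.19 + 25.34 + 43.17 = 162.70 thousand.
Denominator = 1,277.64 + 25.34 = 1,302.98 thousand.
Broad rate = 162.70 / 1,302.98 = 12.49%.
Headline unemployment rate = 94.19 / 1,277.64 = 7.37%.

Broad underutilization rate ≈ 12.49%; headline unemployment rate ≈ 7.37%.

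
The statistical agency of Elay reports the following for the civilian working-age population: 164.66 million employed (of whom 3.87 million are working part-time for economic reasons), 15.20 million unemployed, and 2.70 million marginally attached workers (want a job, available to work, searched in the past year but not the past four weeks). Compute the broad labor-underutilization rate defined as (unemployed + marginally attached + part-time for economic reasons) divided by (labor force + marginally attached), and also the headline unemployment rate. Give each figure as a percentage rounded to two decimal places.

Broad underutilization rate ≈ 11.92%; headline unemployment rate ≈ 8.45%.

Labor force = 164.66 + 15.20 = 179.86 million.
Numerator = 15.20 + 2.70 + 3.87 = 21.77 million.
Denominator = 179.86 + 2.70 = 182.56 million.
Broad rate = 21.77 / 182.56 = 11.92%.
Headline unemployment rate = 15.20 / 179.86 = 8.45%.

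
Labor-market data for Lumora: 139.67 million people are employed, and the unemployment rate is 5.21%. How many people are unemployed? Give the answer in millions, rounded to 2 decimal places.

Let U be the number unemployed. The labor force is E + U, and U/(E+U) = 0.0521.
So U = 0.0521 × 139.67 / (1 − 0.0521) = 7.2768 / 0.9479 ≈ 7.68 million.

About 7.68 million are unemployed.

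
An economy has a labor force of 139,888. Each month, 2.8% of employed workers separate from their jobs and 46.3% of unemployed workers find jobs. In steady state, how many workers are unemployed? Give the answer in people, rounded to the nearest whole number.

Steady-state unemployment rate u* = s/(s+f) = 2.8/(2.8+46.3) = 0.057026.
Unemployed = u* × labor force = 0.057026 × 139,888 ≈ 7,977.

About 7,977 are unemployed in steady state.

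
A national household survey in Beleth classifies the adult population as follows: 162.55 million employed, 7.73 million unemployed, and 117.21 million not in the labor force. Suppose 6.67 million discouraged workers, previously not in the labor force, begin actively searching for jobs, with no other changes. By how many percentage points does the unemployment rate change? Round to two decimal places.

The unemployment rate changes by +3.60 percentage points.

Initially, labor force = 162.55 + 7.73 = 170.28 million, so u = 7.73/170.28 = 4.54%.
After the change, unemployed and labor force both rise by 6.67 → E = 162.55, U = 14.40, labor force = 176.95 million.
New unemployment rate = 14.40 / 176.95 = 8.14%.
Change = 8.14% − 4.54% = +3.60 percentage points.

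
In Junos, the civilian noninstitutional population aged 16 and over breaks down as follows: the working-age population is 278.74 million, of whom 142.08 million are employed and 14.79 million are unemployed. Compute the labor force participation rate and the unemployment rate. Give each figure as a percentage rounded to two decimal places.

Labor force = employed + unemployed = 142.08 + 14.79 = 156.87 million.
Unemployment rate = 14.79 / 156.87 = 9.43%.
Labor force participation rate = 156.87 / 278.74 = 56.28%.

Labor force participation rate ≈ 56.28%; unemployment rate ≈ 9.43%.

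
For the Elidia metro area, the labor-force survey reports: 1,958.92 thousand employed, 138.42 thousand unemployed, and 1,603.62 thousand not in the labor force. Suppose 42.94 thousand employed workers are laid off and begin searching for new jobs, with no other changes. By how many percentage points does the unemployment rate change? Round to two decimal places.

The unemployment rate changes by +2.05 percentage points.

Initially, labor force = 1,958.92 + 138.42 = 2,097.34 thousand, so u = 138.42/2,097.34 = 6.60%.
After the change, employed falls and unemployed rises by 42.94; labor force unchanged → E = 1,915.98, U = 181.36, labor force = 2,097.34 thousand.
New unemployment rate = 181.36 / 2,097.34 = 8.65%.
Change = 8.65% − 6.60% = +2.05 percentage points.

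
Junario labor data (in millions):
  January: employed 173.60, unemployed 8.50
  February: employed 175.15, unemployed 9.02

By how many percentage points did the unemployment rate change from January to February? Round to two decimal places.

The unemployment rate changed by +0.23 percentage points.

January: labor force = 173.60 + 8.50 = 182.10; u = 8.50/182.10 = 4.67%.
February: labor force = 175.15 + 9.02 = 184.17; u = 9.02/184.17 = 4.90%.
Change = 4.90% − 4.67% = +0.23 pp.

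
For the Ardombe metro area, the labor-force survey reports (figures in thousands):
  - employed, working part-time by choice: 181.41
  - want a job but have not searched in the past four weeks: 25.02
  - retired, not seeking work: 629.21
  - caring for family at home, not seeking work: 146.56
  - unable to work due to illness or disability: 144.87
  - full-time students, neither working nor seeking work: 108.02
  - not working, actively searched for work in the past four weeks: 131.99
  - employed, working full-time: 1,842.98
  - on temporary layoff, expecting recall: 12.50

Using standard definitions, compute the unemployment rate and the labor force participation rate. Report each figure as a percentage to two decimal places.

Unemployment rate ≈ 6.66%; labor force participation rate ≈ 67.30%.

Employed = 181.41 + 1,842.98 = 2,024.39 thousand.
Unemployed = 131.99 + 12.50 = 144.49 thousand (jobless and actively searching, or on temporary layoff).
Labor force = 2,024.39 + 144.49 = 2,168.88 thousand.
Not in labor force = 25.02 + 629.21 + 146.56 + 144.87 + 108.02 = 1,053.68 thousand (those not working and not actively searching are outside the labor force — including those who want a job but have given up searching).
Civilian working-age population = 2,168.88 + 1,053.68 = 3,222.56 thousand.
Unemployment rate = 144.49 / 2,168.88 = 6.66%.
Labor force participation rate = 2,168.88 / 3,222.56 = 67.30%.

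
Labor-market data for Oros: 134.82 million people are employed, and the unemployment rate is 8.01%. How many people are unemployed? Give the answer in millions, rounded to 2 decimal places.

Let U be the number unemployed. The labor force is E + U, and U/(E+U) = 0.0801.
So U = 0.0801 × 134.82 / (1 − 0.0801) = 10.7991 / 0.9199 ≈ 11.74 million.

About 11.74 million are unemployed.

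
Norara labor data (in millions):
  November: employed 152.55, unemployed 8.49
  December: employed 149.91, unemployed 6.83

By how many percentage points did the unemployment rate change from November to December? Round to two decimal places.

The unemployment rate changed by −0.91 percentage points.

November: labor force = 152.55 + 8.49 = 161.04; u = 8.49/161.04 = 5.27%.
December: labor force = 149.91 + 6.83 = 156.74; u = 6.83/156.74 = 4.36%.
Change = 4.36% − 5.27% = −0.91 pp.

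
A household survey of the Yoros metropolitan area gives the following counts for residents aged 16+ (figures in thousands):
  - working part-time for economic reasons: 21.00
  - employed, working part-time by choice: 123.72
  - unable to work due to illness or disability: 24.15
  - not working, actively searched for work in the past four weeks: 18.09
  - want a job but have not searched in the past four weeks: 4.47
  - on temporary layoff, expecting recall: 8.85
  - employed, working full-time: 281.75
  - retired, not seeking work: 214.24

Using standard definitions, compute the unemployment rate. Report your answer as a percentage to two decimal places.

Unemployment rate ≈ 5.94%.

Employed = 21.00 + 123.72 + 281.75 = 426.47 thousand (anyone who worked, including part-time for economic reasons, counts as employed).
Unemployed = 18.09 + 8.85 = 26.94 thousand (jobless and actively searching, or on temporary layoff).
Labor force = 426.47 + 26.94 = 453.41 thousand.
Unemployment rate = 26.94 / 453.41 = 5.94%.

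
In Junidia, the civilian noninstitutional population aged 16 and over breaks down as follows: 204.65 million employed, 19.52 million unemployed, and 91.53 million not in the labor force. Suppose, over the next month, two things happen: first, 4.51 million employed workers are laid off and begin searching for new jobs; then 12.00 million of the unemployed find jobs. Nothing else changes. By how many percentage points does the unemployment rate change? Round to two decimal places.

The unemployment rate changes by −3.34 percentage points.

Initially, labor force = 204.65 + 19.52 = 224.17 million, so u = 19.52/224.17 = 8.71%.
After the first change, employed falls and unemployed rises by 4.51; labor force unchanged → E = 200.14, U = 24.03, labor force = 224.17 million.
After the second change, unemployed falls and employed rises by 12.00; labor force unchanged → E = 212.14, U = 12.03, labor force = 224.17 million.
New unemployment rate = 12.03 / 224.17 = 5.37%.
Change = 5.37% − 8.71% = −3.34 percentage points.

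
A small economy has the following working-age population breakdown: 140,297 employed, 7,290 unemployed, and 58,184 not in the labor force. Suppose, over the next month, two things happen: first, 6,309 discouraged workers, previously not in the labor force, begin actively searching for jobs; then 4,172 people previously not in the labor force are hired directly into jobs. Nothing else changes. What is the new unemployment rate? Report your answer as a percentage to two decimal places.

New unemployment rate ≈ 8.60%.

Initially, labor force = 140,297 + 7,290 = 147,587, so u = 7,290/147,587 = 4.94%.
After the first change, unemployed and labor force both rise by 6,309 → E = 140,297, U = 13,599, labor force = 153,896.
After the second change, employed and labor force both rise by 4,172; unemployed unchanged → E = 144,469, U = 13,599, labor force = 158,068.
New unemployment rate = 13,599 / 158,068 = 8.60%.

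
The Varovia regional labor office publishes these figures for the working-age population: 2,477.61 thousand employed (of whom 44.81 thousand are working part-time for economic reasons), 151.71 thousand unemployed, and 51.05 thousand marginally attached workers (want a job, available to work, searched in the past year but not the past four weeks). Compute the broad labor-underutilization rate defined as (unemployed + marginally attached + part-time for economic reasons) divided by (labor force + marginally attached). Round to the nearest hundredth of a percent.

Broad underutilization rate ≈ 9.24%.

Labor force = 2,477.61 + 151.71 = 2,629.32 thousand.
Numerator = 151.71 + 51.05 + 44.81 = 247.57 thousand.
Denominator = 2,629.32 + 51.05 = 2,680.37 thousand.
Broad rate = 247.57 / 2,680.37 = 9.24%.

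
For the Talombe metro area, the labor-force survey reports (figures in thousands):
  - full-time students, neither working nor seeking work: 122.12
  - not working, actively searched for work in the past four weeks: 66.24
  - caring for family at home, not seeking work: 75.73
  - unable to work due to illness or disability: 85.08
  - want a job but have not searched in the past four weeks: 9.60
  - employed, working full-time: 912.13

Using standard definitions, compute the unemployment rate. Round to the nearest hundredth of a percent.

Unemployment rate ≈ 6.77%.

Employed = 912.13 thousand.
Unemployed = 66.24 thousand.
Labor force = 912.13 + 66.24 = 978.37 thousand.
Unemployment rate = 66.24 / 978.37 = 6.77%.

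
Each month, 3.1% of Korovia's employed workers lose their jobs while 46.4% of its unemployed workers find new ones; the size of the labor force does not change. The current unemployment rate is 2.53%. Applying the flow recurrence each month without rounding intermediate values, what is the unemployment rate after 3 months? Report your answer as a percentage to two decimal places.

Unemployment rate after three months ≈ 5.78%.

With a fixed labor force, u_{t+1} = u_t + s·(1−u_t) − f·u_t = u_t·(1−s−f) + s.
Here 1−s−f = 0.505 and s = 0.031.
u_1 = 0.025300 × 0.505 + 0.031 = 0.043776.
u_2 = 0.043776 × 0.505 + 0.031 = 0.053107.
u_3 = 0.053107 × 0.505 + 0.031 = 0.057819.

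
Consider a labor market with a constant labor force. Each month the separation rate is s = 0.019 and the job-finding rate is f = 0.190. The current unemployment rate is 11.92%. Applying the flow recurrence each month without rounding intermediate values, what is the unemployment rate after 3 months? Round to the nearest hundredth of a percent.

With a fixed labor force, u_{t+1} = u_t + s·(1−u_t) − f·u_t = u_t·(1−s−f) + s.
Here 1−s−f = 0.791 and s = 0.019.
u_1 = 0.119200 × 0.791 + 0.019 = 0.113287.
u_2 = 0.113287 × 0.791 + 0.019 = 0.108610.
u_3 = 0.108610 × 0.791 + 0.019 = 0.104911.

Unemployment rate after three months ≈ 10.49%.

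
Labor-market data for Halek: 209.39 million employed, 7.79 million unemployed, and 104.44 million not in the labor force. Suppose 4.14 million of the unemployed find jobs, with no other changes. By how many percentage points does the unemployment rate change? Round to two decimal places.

The unemployment rate changes by −1.91 percentage points.

Initially, labor force = 209.39 + 7.79 = 217.18 million, so u = 7.79/217.18 = 3.59%.
After the change, unemployed falls and employed rises by 4.14; labor force unchanged → E = 213.53, U = 3.65, labor force = 217.18 million.
New unemployment rate = 3.65 / 217.18 = 1.68%.
Change = 1.68% − 3.59% = −1.91 percentage points.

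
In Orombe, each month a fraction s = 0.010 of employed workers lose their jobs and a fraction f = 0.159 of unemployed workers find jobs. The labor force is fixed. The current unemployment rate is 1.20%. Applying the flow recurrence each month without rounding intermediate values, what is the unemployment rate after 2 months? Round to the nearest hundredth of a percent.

With a fixed labor force, u_{t+1} = u_t + s·(1−u_t) − f·u_t = u_t·(1−s−f) + s.
Here 1−s−f = 0.831 and s = 0.010.
u_1 = 0.012000 × 0.831 + 0.010 = 0.019972.
u_2 = 0.019972 × 0.831 + 0.010 = 0.026597.

Unemployment rate after two months ≈ 2.66%.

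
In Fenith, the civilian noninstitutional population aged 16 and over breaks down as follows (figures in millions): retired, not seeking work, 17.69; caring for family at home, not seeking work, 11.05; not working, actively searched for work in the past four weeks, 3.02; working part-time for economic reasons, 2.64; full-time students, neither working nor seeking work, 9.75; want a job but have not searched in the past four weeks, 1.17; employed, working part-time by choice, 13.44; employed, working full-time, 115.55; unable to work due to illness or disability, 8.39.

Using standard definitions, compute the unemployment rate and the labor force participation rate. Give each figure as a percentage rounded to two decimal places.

Employed = 2.64 + 13.44 + 115.55 = 131.63 million (anyone who worked, including part-time for economic reasons, counts as employed).
Unemployed = 3.02 million.
Labor force = 131.63 + 3.02 = 134.65 million.
Not in labor force = 17.69 + 11.05 + 9.75 + 1.17 + 8.39 = 48.05 million (those not working and not actively searching are outside the labor force — including those who want a job but have given up searching).
Civilian working-age population = 134.65 + 48.05 = 182.70 million.
Unemployment rate = 3.02 / 134.65 = 2.24%.
Labor force participation rate = 134.65 / 182.70 = 73.70%.

Unemployment rate ≈ 2.24%; labor force participation rate ≈ 73.70%.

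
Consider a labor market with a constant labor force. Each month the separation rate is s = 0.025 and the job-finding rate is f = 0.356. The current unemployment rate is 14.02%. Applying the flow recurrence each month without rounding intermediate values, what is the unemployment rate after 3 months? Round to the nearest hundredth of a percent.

Unemployment rate after three months ≈ 8.33%.

With a fixed labor force, u_{t+1} = u_t + s·(1−u_t) − f·u_t = u_t·(1−s−f) + s.
Here 1−s−f = 0.619 and s = 0.025.
u_1 = 0.140200 × 0.619 + 0.025 = 0.111784.
u_2 = 0.111784 × 0.619 + 0.025 = 0.094194.
u_3 = 0.094194 × 0.619 + 0.025 = 0.083306.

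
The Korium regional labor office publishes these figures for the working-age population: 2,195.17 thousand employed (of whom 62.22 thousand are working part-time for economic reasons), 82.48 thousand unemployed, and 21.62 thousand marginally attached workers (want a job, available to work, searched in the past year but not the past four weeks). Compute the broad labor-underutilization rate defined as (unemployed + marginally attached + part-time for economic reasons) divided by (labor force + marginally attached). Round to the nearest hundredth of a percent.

Broad underutilization rate ≈ 7.23%.

Labor force = 2,195.17 + 82.48 = 2,277.65 thousand.
Numerator = 82.48 + 21.62 + 62.22 = 166.32 thousand.
Denominator = 2,277.65 + 21.62 = 2,299.27 thousand.
Broad rate = 166.32 / 2,299.27 = 7.23%.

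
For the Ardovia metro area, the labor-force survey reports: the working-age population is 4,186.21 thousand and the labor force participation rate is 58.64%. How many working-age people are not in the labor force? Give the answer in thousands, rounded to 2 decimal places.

About 1,731.42 thousand are not in the labor force.

Share not in the labor force = 1 − 0.5864 = 0.4136.
Not in labor force = 0.4136 × 4,186.21 ≈ 1,731.42 thousand.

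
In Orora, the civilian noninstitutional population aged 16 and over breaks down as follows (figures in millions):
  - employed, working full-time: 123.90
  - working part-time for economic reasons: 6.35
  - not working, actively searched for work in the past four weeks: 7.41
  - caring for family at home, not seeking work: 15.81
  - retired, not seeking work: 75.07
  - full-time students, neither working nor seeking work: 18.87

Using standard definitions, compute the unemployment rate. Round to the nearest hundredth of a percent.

Unemployment rate ≈ 5.38%.

Employed = 123.90 + 6.35 = 130.25 million (anyone who worked, including part-time for economic reasons, counts as employed).
Unemployed = 7.41 million.
Labor force = 130.25 + 7.41 = 137.66 million.
Unemployment rate = 7.41 / 137.66 = 5.38%.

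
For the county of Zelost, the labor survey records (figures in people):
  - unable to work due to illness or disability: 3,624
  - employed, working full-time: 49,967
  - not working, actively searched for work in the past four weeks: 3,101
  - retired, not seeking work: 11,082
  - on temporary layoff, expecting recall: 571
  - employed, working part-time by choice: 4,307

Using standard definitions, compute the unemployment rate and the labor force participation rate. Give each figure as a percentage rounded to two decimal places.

Unemployment rate ≈ 6.34%; labor force participation rate ≈ 79.76%.

Employed = 49,967 + 4,307 = 54,274.
Unemployed = 3,101 + 571 = 3,672 (jobless and actively searching, or on temporary layoff).
Labor force = 54,274 + 3,672 = 57,946.
Not in labor force = 3,624 + 11,082 = 14,706 (those not working and not actively searching are outside the labor force).
Civilian working-age population = 57,946 + 14,706 = 72,652.
Unemployment rate = 3,672 / 57,946 = 6.34%.
Labor force participation rate = 57,946 / 72,652 = 79.76%.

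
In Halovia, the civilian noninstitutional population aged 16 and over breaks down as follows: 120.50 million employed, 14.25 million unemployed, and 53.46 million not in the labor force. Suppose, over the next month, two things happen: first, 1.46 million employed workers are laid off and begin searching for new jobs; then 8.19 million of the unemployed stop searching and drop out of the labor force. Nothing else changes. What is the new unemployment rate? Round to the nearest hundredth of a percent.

New unemployment rate ≈ 5.94%.

Initially, labor force = 120.50 + 14.25 = 134.75 million, so u = 14.25/134.75 = 10.58%.
After the first change, employed falls and unemployed rises by 1.46; labor force unchanged → E = 119.04, U = 15.71, labor force = 134.75 million.
After the second change, unemployed and labor force both fall by 8.19 → E = 119.04, U = 7.52, labor force = 126.56 million.
New unemployment rate = 7.52 / 126.56 = 5.94%.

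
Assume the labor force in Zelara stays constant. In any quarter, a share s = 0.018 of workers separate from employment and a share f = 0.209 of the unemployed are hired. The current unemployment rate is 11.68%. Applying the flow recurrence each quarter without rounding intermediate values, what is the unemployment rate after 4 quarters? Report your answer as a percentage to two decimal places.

With a fixed labor force, u_{t+1} = u_t + s·(1−u_t) − f·u_t = u_t·(1−s−f) + s.
Here 1−s−f = 0.773 and s = 0.018.
u_1 = 0.116800 × 0.773 + 0.018 = 0.108286.
u_2 = 0.108286 × 0.773 + 0.018 = 0.101705.
u_3 = 0.101705 × 0.773 + 0.018 = 0.096618.
u_4 = 0.096618 × 0.773 + 0.018 = 0.092686.

Unemployment rate after four quarters ≈ 9.27%.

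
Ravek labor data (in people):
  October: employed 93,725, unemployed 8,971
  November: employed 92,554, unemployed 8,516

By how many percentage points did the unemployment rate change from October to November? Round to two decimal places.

October: labor force = 93,725 + 8,971 = 102,696; u = 8,971/102,696 = 8.74%.
November: labor force = 92,554 + 8,516 = 101,070; u = 8,516/101,070 = 8.43%.
Change = 8.43% − 8.74% = −0.31 pp.

The unemployment rate changed by −0.31 percentage points.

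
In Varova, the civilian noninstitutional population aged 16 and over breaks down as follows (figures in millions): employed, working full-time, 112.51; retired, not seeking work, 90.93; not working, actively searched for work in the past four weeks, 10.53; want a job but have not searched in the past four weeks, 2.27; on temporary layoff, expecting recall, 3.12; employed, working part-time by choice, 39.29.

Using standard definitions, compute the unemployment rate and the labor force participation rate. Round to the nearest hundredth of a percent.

Unemployment rate ≈ 8.25%; labor force participation rate ≈ 63.97%.

Employed = 112.51 + 39.29 = 151.80 million.
Unemployed = 10.53 + 3.12 = 13.65 million (jobless and actively searching, or on temporary layoff).
Labor force = 151.80 + 13.65 = 165.45 million.
Not in labor force = 90.93 + 2.27 = 93.20 million (those not working and not actively searching are outside the labor force — including those who want a job but have given up searching).
Civilian working-age population = 165.45 + 93.20 = 258.65 million.
Unemployment rate = 13.65 / 165.45 = 8.25%.
Labor force participation rate = 165.45 / 258.65 = 63.97%.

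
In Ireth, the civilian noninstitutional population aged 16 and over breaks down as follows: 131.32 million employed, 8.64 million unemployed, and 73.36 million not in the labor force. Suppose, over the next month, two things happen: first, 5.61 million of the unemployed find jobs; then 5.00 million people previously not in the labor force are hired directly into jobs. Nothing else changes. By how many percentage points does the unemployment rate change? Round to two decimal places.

Initially, labor force = 131.32 + 8.64 = 139.96 million, so u = 8.64/139.96 = 6.17%.
After the first change, unemployed falls and employed rises by 5.61; labor force unchanged → E = 136.93, U = 3.03, labor force = 139.96 million.
After the second change, employed and labor force both rise by 5.00; unemployed unchanged → E = 141.93, U = 3.03, labor force = 144.96 million.
New unemployment rate = 3.03 / 144.96 = 2.09%.
Change = 2.09% − 6.17% = −4.08 percentage points.

The unemployment rate changes by −4.08 percentage points.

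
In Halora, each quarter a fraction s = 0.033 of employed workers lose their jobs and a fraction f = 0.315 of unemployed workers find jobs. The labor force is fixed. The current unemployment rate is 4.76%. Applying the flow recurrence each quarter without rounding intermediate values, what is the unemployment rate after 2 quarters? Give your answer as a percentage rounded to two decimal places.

Unemployment rate after two quarters ≈ 7.48%.

With a fixed labor force, u_{t+1} = u_t + s·(1−u_t) − f·u_t = u_t·(1−s−f) + s.
Here 1−s−f = 0.652 and s = 0.033.
u_1 = 0.047600 × 0.652 + 0.033 = 0.064035.
u_2 = 0.064035 × 0.652 + 0.033 = 0.074751.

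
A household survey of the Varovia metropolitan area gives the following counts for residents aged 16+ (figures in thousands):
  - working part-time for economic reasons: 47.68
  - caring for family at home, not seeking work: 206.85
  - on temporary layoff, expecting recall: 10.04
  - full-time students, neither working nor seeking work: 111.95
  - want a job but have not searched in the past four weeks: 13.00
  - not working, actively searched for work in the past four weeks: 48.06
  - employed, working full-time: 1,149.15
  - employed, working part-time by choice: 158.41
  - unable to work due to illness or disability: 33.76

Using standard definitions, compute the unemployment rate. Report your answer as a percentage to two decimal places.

Unemployment rate ≈ 4.11%.

Employed = 47.68 + 1,149.15 + 158.41 = 1,355.24 thousand (anyone who worked, including part-time for economic reasons, counts as employed).
Unemployed = 10.04 + 48.06 = 58.10 thousand (jobless and actively searching, or on temporary layoff).
Labor force = 1,355.24 + 58.10 = 1,413.34 thousand.
Unemployment rate = 58.10 / 1,413.34 = 4.11%.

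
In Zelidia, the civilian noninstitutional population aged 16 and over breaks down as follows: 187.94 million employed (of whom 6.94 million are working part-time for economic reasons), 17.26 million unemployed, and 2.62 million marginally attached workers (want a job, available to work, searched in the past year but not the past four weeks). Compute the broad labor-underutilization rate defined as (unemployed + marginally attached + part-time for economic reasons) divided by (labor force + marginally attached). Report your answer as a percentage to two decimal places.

Labor force = 187.94 + 17.26 = 205.20 million.
Numerator = 17.26 + 2.62 + 6.94 = 26.82 million.
Denominator = 205.20 + 2.62 = 207.82 million.
Broad rate = 26.82 / 207.82 = 12.91%.

Broad underutilization rate ≈ 12.91%.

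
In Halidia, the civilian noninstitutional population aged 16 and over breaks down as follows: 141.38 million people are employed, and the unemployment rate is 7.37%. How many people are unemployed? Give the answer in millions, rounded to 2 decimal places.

Let U be the number unemployed. The labor force is E + U, and U/(E+U) = 0.0737.
So U = 0.0737 × 141.38 / (1 − 0.0737) = 10.4197 / 0.9263 ≈ 11.25 million.

About 11.25 million are unemployed.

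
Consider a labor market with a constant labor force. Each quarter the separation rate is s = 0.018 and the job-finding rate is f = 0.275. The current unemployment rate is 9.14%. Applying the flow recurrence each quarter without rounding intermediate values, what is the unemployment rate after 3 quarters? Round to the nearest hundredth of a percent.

With a fixed labor force, u_{t+1} = u_t + s·(1−u_t) − f·u_t = u_t·(1−s−f) + s.
Here 1−s−f = 0.707 and s = 0.018.
u_1 = 0.091400 × 0.707 + 0.018 = 0.082620.
u_2 = 0.082620 × 0.707 + 0.018 = 0.076412.
u_3 = 0.076412 × 0.707 + 0.018 = 0.072023.

Unemployment rate after three quarters ≈ 7.20%.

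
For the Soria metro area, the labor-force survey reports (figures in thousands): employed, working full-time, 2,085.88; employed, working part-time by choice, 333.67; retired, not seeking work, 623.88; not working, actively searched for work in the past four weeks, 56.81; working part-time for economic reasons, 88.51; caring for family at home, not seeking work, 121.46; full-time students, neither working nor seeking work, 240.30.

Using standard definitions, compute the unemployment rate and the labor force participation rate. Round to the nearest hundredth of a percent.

Unemployment rate ≈ 2.21%; labor force participation rate ≈ 72.24%.

Employed = 2,085.88 + 333.67 + 88.51 = 2,508.06 thousand (anyone who worked, including part-time for economic reasons, counts as employed).
Unemployed = 56.81 thousand.
Labor force = 2,508.06 + 56.81 = 2,564.87 thousand.
Not in labor force = 623.88 + 121.46 + 240.30 = 985.64 thousand (those not working and not actively searching are outside the labor force).
Civilian working-age population = 2,564.87 + 985.64 = 3,550.51 thousand.
Unemployment rate = 56.81 / 2,564.87 = 2.21%.
Labor force participation rate = 2,564.87 / 3,550.51 = 72.24%.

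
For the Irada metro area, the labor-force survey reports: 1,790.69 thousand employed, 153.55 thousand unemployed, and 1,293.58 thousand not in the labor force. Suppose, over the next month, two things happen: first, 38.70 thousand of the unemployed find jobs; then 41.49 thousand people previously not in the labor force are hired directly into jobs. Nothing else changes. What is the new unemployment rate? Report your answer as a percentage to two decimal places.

Initially, labor force = 1,790.69 + 153.55 = 1,944.24 thousand, so u = 153.55/1,944.24 = 7.90%.
After the first change, unemployed falls and employed rises by 38.70; labor force unchanged → E = 1,829.39, U = 114.85, labor force = 1,944.24 thousand.
After the second change, employed and labor force both rise by 41.49; unemployed unchanged → E = 1,870.88, U = 114.85, labor force = 1,985.73 thousand.
New unemployment rate = 114.85 / 1,985.73 = 5.78%.

New unemployment rate ≈ 5.78%.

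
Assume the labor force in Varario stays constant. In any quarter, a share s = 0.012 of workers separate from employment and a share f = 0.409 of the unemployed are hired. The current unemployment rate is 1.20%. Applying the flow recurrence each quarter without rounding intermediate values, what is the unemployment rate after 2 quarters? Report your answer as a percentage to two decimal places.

Unemployment rate after two quarters ≈ 2.30%.

With a fixed labor force, u_{t+1} = u_t + s·(1−u_t) − f·u_t = u_t·(1−s−f) + s.
Here 1−s−f = 0.579 and s = 0.012.
u_1 = 0.012000 × 0.579 + 0.012 = 0.018948.
u_2 = 0.018948 × 0.579 + 0.012 = 0.022971.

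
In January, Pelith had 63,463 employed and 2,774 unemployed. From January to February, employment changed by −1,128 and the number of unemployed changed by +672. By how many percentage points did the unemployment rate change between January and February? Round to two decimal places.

The unemployment rate changed by +1.05 percentage points.

January: labor force = 63,463 + 2,774 = 66,237; u = 2,774/66,237 = 4.19%.
February: labor force = 62,335 + 3,446 = 65,781; u = 3,446/65,781 = 5.24%.
Change = 5.24% − 4.19% = +1.05 pp.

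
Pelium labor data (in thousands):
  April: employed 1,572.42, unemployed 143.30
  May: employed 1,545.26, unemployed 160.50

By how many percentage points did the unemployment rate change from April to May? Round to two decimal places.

The unemployment rate changed by +1.06 percentage points.

April: labor force = 1,572.42 + 143.30 = 1,715.72; u = 143.30/1,715.72 = 8.35%.
May: labor force = 1,545.26 + 160.50 = 1,705.76; u = 160.50/1,705.76 = 9.41%.
Change = 9.41% − 8.35% = +1.06 pp.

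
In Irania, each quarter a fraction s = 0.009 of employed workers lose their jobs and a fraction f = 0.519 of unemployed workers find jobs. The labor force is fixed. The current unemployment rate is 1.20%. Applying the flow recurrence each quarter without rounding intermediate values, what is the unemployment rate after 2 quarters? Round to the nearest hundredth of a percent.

Unemployment rate after two quarters ≈ 1.59%.

With a fixed labor force, u_{t+1} = u_t + s·(1−u_t) − f·u_t = u_t·(1−s−f) + s.
Here 1−s−f = 0.472 and s = 0.009.
u_1 = 0.012000 × 0.472 + 0.009 = 0.014664.
u_2 = 0.014664 × 0.472 + 0.009 = 0.015921.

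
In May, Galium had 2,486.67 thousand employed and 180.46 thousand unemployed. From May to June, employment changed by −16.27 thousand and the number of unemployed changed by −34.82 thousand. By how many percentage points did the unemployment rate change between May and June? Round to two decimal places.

The unemployment rate changed by −1.20 percentage points.

May: labor force = 2,486.67 + 180.46 = 2,667.13; u = 180.46/2,667.13 = 6.77%.
June: labor force = 2,470.40 + 145.64 = 2,616.04; u = 145.64/2,616.04 = 5.57%.
Change = 5.57% − 6.77% = −1.20 pp.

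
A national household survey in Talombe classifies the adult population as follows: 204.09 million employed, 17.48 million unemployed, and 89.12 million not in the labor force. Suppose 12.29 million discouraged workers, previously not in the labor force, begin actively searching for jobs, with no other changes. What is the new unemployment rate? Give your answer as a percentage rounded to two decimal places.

Initially, labor force = 204.09 + 17.48 = 221.57 million, so u = 17.48/221.57 = 7.89%.
After the change, unemployed and labor force both rise by 12.29 → E = 204.09, U = 29.77, labor force = 233.86 million.
New unemployment rate = 29.77 / 233.86 = 12.73%.

New unemployment rate ≈ 12.73%.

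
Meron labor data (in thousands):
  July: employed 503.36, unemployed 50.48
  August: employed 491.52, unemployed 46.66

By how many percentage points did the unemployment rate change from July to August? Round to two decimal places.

The unemployment rate changed by −0.44 percentage points.

July: labor force = 503.36 + 50.48 = 553.84; u = 50.48/553.84 = 9.11%.
August: labor force = 491.52 + 46.66 = 538.18; u = 46.66/538.18 = 8.67%.
Change = 8.67% − 9.11% = −0.44 pp.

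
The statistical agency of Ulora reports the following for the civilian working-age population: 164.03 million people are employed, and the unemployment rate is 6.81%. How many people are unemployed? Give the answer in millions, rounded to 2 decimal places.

Let U be the number unemployed. The labor force is E + U, and U/(E+U) = 0.0681.
So U = 0.0681 × 164.03 / (1 − 0.0681) = 11.1704 / 0.9319 ≈ 11.99 million.

About 11.99 million are unemployed.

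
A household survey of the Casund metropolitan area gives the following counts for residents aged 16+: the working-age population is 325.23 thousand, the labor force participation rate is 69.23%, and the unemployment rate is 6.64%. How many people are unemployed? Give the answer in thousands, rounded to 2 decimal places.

Labor force = 0.6923 × 325.23 = 225.16 thousand.
Unemployed = 0.0664 × 225.16 ≈ 14.95 thousand.

About 14.95 thousand are unemployed.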